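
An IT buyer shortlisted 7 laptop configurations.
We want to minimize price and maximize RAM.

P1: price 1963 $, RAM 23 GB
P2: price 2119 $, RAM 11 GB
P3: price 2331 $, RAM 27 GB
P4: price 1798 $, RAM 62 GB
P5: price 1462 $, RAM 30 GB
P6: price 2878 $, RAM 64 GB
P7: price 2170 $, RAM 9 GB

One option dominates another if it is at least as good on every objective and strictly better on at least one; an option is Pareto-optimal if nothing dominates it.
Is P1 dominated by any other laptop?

Yes

P4 vs P1: price 1798≤1963, RAM 62≥23 — P4 is at least as good on every objective and strictly better on at least one, so P4 dominates P1.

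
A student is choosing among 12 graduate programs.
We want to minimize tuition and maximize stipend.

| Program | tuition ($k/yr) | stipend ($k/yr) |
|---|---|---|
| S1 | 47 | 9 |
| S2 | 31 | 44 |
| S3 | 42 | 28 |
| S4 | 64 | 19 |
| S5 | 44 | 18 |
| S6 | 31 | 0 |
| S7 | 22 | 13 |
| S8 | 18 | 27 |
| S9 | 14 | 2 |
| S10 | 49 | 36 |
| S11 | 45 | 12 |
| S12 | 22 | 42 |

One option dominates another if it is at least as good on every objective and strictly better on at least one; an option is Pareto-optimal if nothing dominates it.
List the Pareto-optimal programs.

S1: dominated by S2 (tuition 31≤47, stipend 44≥9).
S2: not dominated (best stipend).
S3: dominated by S2 (tuition 31≤42, stipend 44≥28).
S4: dominated by S2 (tuition 31≤64, stipend 44≥19).
S5: dominated by S2 (tuition 31≤44, stipend 44≥18).
S6: dominated by S2 (tuition 31≤31, stipend 44≥0).
S7: dominated by S8 (tuition 18≤22, stipend 27≥13).
S8: not dominated.
S9: not dominated (best tuition).
S10: dominated by S2 (tuition 31≤49, stipend 44≥36).
S11: dominated by S2 (tuition 31≤45, stipend 44≥12).
S12: not dominated.

S2, S8, S9, S12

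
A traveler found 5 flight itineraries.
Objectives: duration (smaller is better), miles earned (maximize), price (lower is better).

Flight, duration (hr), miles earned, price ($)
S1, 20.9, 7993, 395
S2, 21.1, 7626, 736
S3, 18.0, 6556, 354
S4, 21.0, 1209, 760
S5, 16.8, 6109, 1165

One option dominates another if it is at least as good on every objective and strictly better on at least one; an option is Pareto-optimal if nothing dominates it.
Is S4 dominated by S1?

S1 vs S4: duration 20.9≤21.0, miles earned 7993≥1209, price 395≤760 — S1 is at least as good on every objective with at least one strict improvement.

Yes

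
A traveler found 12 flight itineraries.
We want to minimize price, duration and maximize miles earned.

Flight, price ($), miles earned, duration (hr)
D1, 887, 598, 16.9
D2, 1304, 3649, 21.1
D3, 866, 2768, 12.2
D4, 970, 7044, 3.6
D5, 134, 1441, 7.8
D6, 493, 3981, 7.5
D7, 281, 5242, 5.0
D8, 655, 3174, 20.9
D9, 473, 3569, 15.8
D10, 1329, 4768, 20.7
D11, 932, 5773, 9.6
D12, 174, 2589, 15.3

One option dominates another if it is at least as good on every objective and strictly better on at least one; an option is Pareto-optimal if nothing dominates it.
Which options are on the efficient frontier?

D1: dominated by D3 (price 866≤887, miles earned 2768≥598, duration 12.2≤16.9).
D2: dominated by D4 (price 970≤1304, miles earned 7044≥3649, duration 3.6≤21.1).
D3: dominated by D6 (price 493≤866, miles earned 3981≥2768, duration 7.5≤12.2).
D4: not dominated (best miles earned).
D5: not dominated (best price).
D6: dominated by D7 (price 281≤493, miles earned 5242≥3981, duration 5.0≤7.5).
D7: not dominated.
D8: dominated by D6 (price 493≤655, miles earned 3981≥3174, duration 7.5≤20.9).
D9: dominated by D7 (price 281≤473, miles earned 5242≥3569, duration 5.0≤15.8).
D10: dominated by D4 (price 970≤1329, miles earned 7044≥4768, duration 3.6≤20.7).
D11: not dominated.
D12: not dominated.

D4, D5, D7, D11, D12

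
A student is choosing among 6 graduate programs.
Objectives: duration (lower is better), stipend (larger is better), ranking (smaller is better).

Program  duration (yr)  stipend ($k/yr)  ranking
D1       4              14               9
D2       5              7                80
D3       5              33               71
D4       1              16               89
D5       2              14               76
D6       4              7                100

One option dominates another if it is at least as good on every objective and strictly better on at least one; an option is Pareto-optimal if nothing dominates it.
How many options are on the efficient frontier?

4

D1: not dominated (best ranking).
D2: dominated by D1 (duration 4≤5, stipend 14≥7, ranking 9≤80).
D3: not dominated (best stipend).
D4: not dominated (best duration).
D5: not dominated.
D6: dominated by D1 (duration 4≤4, stipend 14≥7, ranking 9≤100).
Pareto-optimal: D1, D3, D4, D5 → 4.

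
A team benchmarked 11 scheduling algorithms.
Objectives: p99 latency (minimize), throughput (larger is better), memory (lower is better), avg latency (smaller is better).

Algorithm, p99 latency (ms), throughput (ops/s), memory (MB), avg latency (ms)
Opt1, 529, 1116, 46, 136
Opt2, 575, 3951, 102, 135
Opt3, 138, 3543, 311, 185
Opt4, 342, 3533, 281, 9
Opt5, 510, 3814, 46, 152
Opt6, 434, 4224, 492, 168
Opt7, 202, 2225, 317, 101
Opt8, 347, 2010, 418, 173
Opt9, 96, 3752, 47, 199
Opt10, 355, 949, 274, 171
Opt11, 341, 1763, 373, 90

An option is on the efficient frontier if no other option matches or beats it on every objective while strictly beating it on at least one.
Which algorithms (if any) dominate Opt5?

none

Opt1: worse on p99 latency (529 vs 510).
Opt2: worse on p99 latency (575 vs 510).
Opt3: worse on throughput (3543 vs 3814).
Opt4: worse on throughput (3533 vs 3814).
Opt6: worse on memory (492 vs 46).
Opt7: worse on throughput (2225 vs 3814).
Opt8: worse on throughput (2010 vs 3814).
Opt9: worse on throughput (3752 vs 3814).
Opt10: worse on throughput (949 vs 3814).
Opt11: worse on throughput (1763 vs 3814).
No option dominates Opt5.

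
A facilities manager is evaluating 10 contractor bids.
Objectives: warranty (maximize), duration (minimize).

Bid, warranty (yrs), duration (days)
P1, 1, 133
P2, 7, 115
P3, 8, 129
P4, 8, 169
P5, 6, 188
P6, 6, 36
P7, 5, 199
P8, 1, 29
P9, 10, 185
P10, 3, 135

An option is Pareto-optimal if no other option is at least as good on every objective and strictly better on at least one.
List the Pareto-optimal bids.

P2, P3, P6, P8, P9

P1: dominated by P2 (warranty 7≥1, duration 115≤133).
P2: not dominated.
P3: not dominated.
P4: dominated by P3 (warranty 8≥8, duration 129≤169).
P5: dominated by P2 (warranty 7≥6, duration 115≤188).
P6: not dominated.
P7: dominated by P2 (warranty 7≥5, duration 115≤199).
P8: not dominated (best duration).
P9: not dominated (best warranty).
P10: dominated by P2 (warranty 7≥3, duration 115≤135).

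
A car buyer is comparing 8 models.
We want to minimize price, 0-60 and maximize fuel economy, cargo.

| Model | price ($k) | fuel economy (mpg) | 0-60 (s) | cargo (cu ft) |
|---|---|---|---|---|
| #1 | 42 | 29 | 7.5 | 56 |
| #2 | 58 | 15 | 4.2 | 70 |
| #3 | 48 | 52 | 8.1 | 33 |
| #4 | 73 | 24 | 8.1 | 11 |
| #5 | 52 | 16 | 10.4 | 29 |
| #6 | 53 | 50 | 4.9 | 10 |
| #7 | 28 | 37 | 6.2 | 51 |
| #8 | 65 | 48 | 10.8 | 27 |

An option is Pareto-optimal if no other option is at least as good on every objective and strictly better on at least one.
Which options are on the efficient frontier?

#1, #2, #3, #6, #7

#1: not dominated.
#2: not dominated (best 0-60).
#3: not dominated (best fuel economy).
#4: dominated by #1 (price 42≤73, fuel economy 29≥24, 0-60 7.5≤8.1, cargo 56≥11).
#5: dominated by #1 (price 42≤52, fuel economy 29≥16, 0-60 7.5≤10.4, cargo 56≥29).
#6: not dominated.
#7: not dominated (best price).
#8: dominated by #3 (price 48≤65, fuel economy 52≥48, 0-60 8.1≤10.8, cargo 33≥27).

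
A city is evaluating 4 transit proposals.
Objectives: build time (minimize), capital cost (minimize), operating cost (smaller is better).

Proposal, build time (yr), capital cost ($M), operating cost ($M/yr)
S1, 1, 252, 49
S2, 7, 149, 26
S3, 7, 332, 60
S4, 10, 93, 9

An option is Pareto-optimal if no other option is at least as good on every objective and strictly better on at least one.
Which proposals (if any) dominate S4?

none

S1: worse on capital cost (252 vs 93).
S2: worse on capital cost (149 vs 93).
S3: worse on capital cost (332 vs 93).
No option dominates S4.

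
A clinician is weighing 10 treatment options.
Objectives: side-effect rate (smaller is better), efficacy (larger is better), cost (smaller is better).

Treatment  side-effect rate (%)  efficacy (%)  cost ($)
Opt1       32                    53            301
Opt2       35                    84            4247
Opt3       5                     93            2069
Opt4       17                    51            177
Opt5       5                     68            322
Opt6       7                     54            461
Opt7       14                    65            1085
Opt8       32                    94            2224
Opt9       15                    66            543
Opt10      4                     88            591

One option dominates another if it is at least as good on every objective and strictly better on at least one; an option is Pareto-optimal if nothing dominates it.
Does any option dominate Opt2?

Yes

Opt3 vs Opt2: side-effect rate 5≤35, efficacy 93≥84, cost 2069≤4247 — Opt3 is at least as good on every objective and strictly better on at least one, so Opt3 dominates Opt2.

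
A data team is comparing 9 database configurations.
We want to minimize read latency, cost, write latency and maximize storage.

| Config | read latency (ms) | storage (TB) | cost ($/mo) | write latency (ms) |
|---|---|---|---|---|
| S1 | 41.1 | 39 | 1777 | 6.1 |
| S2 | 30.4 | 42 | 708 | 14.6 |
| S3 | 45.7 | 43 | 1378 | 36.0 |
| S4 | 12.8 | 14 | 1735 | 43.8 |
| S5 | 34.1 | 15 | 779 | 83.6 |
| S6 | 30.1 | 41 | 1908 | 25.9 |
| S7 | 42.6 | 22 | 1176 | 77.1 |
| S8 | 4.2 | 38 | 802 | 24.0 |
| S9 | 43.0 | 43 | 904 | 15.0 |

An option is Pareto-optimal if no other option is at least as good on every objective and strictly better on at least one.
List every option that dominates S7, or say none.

S2: read latency 30.4≤42.6, storage 42≥22, cost 708≤1176, write latency 14.6≤77.1 — dominates S7.
S8: read latency 4.2≤42.6, storage 38≥22, cost 802≤1176, write latency 24.0≤77.1 — dominates S7.
Others (S1, S3, S4, S5, S6, S9) are each worse than S7 on at least one objective.

S2, S8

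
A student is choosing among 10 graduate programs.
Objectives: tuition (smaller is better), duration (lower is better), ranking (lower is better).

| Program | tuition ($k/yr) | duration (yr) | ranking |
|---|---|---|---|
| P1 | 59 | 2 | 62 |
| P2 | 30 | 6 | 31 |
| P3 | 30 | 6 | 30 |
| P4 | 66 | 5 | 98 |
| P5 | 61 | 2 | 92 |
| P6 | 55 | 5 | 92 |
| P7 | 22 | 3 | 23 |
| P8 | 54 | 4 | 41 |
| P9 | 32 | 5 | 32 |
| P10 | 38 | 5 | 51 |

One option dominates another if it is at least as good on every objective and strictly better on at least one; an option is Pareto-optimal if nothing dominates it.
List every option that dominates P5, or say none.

P1: tuition 59≤61, duration 2≤2, ranking 62≤92 — dominates P5.
Others (P2, P3, P4, P6, P7, P8, P9, P10) are each worse than P5 on at least one objective.

P1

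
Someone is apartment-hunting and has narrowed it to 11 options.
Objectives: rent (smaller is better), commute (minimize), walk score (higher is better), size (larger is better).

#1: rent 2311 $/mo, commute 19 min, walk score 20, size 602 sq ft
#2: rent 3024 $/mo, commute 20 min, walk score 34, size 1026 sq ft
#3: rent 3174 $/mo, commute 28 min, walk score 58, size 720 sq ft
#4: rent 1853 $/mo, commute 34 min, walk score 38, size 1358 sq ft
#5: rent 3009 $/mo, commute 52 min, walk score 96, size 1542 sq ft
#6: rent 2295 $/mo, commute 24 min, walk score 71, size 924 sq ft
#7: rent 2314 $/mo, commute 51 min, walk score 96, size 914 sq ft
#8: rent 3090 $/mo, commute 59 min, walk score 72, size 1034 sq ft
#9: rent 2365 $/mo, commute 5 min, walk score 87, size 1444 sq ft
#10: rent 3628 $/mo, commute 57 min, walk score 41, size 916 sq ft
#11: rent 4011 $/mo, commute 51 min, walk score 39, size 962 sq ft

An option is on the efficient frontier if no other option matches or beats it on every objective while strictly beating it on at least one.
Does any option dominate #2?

Yes

#9 vs #2: rent 2365≤3024, commute 5≤20, walk score 87≥34, size 1444≥1026 — #9 is at least as good on every objective and strictly better on at least one, so #9 dominates #2.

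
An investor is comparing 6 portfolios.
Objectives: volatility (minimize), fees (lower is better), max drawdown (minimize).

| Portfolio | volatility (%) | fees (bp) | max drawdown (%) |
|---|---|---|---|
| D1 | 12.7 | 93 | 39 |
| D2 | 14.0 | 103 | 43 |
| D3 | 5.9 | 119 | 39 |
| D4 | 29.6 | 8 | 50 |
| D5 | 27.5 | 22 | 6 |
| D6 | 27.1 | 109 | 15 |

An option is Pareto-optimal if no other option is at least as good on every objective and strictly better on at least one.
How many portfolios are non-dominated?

5

D1: not dominated.
D2: dominated by D1 (volatility 12.7≤14.0, fees 93≤103, max drawdown 39≤43).
D3: not dominated (best volatility).
D4: not dominated (best fees).
D5: not dominated (best max drawdown).
D6: not dominated.
Pareto-optimal: D1, D3, D4, D5, D6 → 5.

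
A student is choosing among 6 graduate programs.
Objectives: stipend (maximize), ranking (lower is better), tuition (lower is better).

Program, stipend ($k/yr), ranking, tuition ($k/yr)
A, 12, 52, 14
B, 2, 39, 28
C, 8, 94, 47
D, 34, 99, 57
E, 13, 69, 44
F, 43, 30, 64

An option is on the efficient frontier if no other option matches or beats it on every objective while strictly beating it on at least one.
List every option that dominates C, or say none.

A: stipend 12≥8, ranking 52≤94, tuition 14≤47 — dominates C.
E: stipend 13≥8, ranking 69≤94, tuition 44≤47 — dominates C.
Others (B, D, F) are each worse than C on at least one objective.

A, E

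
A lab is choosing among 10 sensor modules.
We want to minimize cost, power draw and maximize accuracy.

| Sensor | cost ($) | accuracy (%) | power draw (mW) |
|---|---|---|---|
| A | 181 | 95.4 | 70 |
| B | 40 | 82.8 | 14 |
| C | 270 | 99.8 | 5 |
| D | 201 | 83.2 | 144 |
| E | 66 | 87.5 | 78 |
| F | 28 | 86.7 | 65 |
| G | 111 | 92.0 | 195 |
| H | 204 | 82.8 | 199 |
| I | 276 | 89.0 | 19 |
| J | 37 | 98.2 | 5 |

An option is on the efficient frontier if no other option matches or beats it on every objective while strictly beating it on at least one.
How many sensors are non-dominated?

3

A: dominated by J (cost 37≤181, accuracy 98.2≥95.4, power draw 5≤70).
B: dominated by J (cost 37≤40, accuracy 98.2≥82.8, power draw 5≤14).
C: not dominated (best accuracy).
D: dominated by A (cost 181≤201, accuracy 95.4≥83.2, power draw 70≤144).
E: dominated by J (cost 37≤66, accuracy 98.2≥87.5, power draw 5≤78).
F: not dominated (best cost).
G: dominated by J (cost 37≤111, accuracy 98.2≥92.0, power draw 5≤195).
H: dominated by A (cost 181≤204, accuracy 95.4≥82.8, power draw 70≤199).
I: dominated by C (cost 270≤276, accuracy 99.8≥89.0, power draw 5≤19).
J: not dominated.
Pareto-optimal: C, F, J → 3.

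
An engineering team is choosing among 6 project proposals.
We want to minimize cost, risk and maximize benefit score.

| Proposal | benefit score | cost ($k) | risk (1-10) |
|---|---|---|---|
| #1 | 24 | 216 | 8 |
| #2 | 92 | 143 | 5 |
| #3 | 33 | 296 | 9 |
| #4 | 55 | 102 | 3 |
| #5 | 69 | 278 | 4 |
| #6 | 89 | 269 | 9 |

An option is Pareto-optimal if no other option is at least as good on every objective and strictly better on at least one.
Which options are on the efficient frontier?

#2, #4, #5

#1: dominated by #2 (benefit score 92≥24, cost 143≤216, risk 5≤8).
#2: not dominated (best benefit score).
#3: dominated by #2 (benefit score 92≥33, cost 143≤296, risk 5≤9).
#4: not dominated (best cost).
#5: not dominated.
#6: dominated by #2 (benefit score 92≥89, cost 143≤269, risk 5≤9).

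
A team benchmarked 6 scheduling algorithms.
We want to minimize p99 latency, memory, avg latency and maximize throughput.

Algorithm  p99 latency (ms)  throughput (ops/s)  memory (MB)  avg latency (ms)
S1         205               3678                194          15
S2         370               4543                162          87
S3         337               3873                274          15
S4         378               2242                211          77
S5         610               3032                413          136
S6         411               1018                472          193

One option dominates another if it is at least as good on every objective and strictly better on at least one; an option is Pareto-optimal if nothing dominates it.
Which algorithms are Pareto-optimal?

S1, S2, S3

S1: not dominated (best p99 latency).
S2: not dominated (best throughput).
S3: not dominated.
S4: dominated by S1 (p99 latency 205≤378, throughput 3678≥2242, memory 194≤211, avg latency 15≤77).
S5: dominated by S1 (p99 latency 205≤610, throughput 3678≥3032, memory 194≤413, avg latency 15≤136).
S6: dominated by S1 (p99 latency 205≤411, throughput 3678≥1018, memory 194≤472, avg latency 15≤193).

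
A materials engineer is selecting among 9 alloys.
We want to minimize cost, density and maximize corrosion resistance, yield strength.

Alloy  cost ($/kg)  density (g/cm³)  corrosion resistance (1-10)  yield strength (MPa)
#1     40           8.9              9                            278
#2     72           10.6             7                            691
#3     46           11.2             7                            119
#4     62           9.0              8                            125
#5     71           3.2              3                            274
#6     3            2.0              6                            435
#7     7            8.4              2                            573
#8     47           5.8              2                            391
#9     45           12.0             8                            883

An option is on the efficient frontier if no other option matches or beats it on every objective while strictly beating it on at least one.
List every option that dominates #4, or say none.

#1

#1: cost 40≤62, density 8.9≤9.0, corrosion resistance 9≥8, yield strength 278≥125 — dominates #4.
Others (#2, #3, #5, #6, #7, #8, #9) are each worse than #4 on at least one objective.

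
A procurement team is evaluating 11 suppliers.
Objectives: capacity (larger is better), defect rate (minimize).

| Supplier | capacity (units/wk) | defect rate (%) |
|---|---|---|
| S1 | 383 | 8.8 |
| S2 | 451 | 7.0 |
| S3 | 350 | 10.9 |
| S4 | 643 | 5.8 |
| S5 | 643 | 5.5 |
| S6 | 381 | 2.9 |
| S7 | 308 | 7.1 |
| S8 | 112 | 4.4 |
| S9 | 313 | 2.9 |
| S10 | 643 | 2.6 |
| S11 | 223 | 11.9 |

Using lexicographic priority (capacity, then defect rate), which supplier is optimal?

S10

First maximize capacity: best is 643, kept {S4, S5, S10}.
Then minimize defect rate: best is 2.6, kept {S10}.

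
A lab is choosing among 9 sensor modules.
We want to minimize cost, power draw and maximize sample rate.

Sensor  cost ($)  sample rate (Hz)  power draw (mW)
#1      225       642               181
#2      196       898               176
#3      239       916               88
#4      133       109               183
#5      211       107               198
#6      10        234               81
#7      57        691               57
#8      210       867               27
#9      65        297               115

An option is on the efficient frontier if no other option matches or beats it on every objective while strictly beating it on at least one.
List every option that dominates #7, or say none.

#1: worse on cost (225 vs 57).
#2: worse on cost (196 vs 57).
#3: worse on cost (239 vs 57).
#4: worse on cost (133 vs 57).
#5: worse on cost (211 vs 57).
#6: worse on sample rate (234 vs 691).
#8: worse on cost (210 vs 57).
#9: worse on cost (65 vs 57).
No option dominates #7.

none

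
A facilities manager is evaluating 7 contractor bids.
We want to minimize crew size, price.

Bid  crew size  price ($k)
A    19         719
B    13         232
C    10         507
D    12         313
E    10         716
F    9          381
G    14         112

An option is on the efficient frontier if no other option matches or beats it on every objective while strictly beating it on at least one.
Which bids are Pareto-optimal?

A: dominated by B (crew size 13≤19, price 232≤719).
B: not dominated.
C: dominated by F (crew size 9≤10, price 381≤507).
D: not dominated.
E: dominated by C (crew size 10≤10, price 507≤716).
F: not dominated (best crew size).
G: not dominated (best price).

B, D, F, G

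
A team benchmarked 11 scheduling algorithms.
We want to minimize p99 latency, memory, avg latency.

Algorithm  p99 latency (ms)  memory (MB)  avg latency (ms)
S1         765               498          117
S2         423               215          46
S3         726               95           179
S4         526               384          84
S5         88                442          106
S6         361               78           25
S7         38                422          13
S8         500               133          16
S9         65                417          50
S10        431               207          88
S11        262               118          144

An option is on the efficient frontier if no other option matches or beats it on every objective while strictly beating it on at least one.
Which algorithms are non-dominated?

S1: dominated by S2 (p99 latency 423≤765, memory 215≤498, avg latency 46≤117).
S2: dominated by S6 (p99 latency 361≤423, memory 78≤215, avg latency 25≤46).
S3: dominated by S6 (p99 latency 361≤726, memory 78≤95, avg latency 25≤179).
S4: dominated by S2 (p99 latency 423≤526, memory 215≤384, avg latency 46≤84).
S5: dominated by S7 (p99 latency 38≤88, memory 422≤442, avg latency 13≤106).
S6: not dominated (best memory).
S7: not dominated (best p99 latency).
S8: not dominated.
S9: not dominated.
S10: dominated by S6 (p99 latency 361≤431, memory 78≤207, avg latency 25≤88).
S11: not dominated.

S6, S7, S8, S9, S11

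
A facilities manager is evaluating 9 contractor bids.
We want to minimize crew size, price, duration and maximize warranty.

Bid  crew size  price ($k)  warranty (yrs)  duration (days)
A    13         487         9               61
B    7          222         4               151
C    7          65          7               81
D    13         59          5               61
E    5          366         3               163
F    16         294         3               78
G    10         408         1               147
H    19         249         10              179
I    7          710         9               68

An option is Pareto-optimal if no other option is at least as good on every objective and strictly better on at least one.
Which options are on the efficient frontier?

A: not dominated.
B: dominated by C (crew size 7≤7, price 65≤222, warranty 7≥4, duration 81≤151).
C: not dominated.
D: not dominated (best price).
E: not dominated (best crew size).
F: dominated by D (crew size 13≤16, price 59≤294, warranty 5≥3, duration 61≤78).
G: dominated by C (crew size 7≤10, price 65≤408, warranty 7≥1, duration 81≤147).
H: not dominated (best warranty).
I: not dominated.

A, C, D, E, H, I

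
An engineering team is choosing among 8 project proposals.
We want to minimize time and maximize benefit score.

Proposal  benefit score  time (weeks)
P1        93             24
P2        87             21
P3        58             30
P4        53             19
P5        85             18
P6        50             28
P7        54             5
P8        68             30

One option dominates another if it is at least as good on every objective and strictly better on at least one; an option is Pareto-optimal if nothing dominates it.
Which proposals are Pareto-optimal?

P1, P2, P5, P7

P1: not dominated (best benefit score).
P2: not dominated.
P3: dominated by P1 (benefit score 93≥58, time 24≤30).
P4: dominated by P5 (benefit score 85≥53, time 18≤19).
P5: not dominated.
P6: dominated by P1 (benefit score 93≥50, time 24≤28).
P7: not dominated (best time).
P8: dominated by P1 (benefit score 93≥68, time 24≤30).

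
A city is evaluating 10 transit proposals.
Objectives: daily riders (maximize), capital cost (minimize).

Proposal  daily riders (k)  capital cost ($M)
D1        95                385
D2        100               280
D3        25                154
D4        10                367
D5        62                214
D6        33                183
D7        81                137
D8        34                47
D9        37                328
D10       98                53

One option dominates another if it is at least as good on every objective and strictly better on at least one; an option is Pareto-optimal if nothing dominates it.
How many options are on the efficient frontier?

D1: dominated by D2 (daily riders 100≥95, capital cost 280≤385).
D2: not dominated (best daily riders).
D3: dominated by D7 (daily riders 81≥25, capital cost 137≤154).
D4: dominated by D2 (daily riders 100≥10, capital cost 280≤367).
D5: dominated by D7 (daily riders 81≥62, capital cost 137≤214).
D6: dominated by D7 (daily riders 81≥33, capital cost 137≤183).
D7: dominated by D10 (daily riders 98≥81, capital cost 53≤137).
D8: not dominated (best capital cost).
D9: dominated by D2 (daily riders 100≥37, capital cost 280≤328).
D10: not dominated.
Pareto-optimal: D2, D8, D10 → 3.

3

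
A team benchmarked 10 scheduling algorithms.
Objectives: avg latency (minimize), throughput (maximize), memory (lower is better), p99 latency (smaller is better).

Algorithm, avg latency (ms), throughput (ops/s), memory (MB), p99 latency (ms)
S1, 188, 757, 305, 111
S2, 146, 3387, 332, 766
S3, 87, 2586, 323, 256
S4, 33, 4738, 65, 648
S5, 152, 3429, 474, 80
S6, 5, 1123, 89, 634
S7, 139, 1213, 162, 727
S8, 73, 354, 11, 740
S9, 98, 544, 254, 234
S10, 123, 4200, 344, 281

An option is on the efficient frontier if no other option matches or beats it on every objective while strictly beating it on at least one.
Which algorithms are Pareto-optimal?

S1: not dominated.
S2: dominated by S4 (avg latency 33≤146, throughput 4738≥3387, memory 65≤332, p99 latency 648≤766).
S3: not dominated.
S4: not dominated (best throughput).
S5: not dominated (best p99 latency).
S6: not dominated (best avg latency).
S7: dominated by S4 (avg latency 33≤139, throughput 4738≥1213, memory 65≤162, p99 latency 648≤727).
S8: not dominated (best memory).
S9: not dominated.
S10: not dominated.

S1, S3, S4, S5, S6, S8, S9, S10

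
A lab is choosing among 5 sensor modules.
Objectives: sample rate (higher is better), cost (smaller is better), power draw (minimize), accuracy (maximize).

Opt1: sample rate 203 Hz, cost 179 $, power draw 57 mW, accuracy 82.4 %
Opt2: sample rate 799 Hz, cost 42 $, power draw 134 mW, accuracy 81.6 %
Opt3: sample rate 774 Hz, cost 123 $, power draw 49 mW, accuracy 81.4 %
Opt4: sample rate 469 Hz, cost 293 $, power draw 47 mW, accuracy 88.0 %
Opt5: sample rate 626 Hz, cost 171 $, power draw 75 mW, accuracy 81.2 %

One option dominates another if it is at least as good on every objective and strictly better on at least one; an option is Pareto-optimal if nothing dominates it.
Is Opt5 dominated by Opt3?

Opt3 vs Opt5: sample rate 774≥626, cost 123≤171, power draw 49≤75, accuracy 81.4≥81.2 — Opt3 is at least as good on every objective with at least one strict improvement.

Yes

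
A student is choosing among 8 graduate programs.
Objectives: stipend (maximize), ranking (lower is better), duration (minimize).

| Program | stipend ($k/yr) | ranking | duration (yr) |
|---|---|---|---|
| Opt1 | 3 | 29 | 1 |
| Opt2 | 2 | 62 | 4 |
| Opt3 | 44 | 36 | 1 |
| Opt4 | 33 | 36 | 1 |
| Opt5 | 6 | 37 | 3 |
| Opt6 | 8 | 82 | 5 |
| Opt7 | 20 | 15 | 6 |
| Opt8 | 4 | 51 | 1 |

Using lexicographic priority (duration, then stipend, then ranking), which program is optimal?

First minimize duration: best is 1, kept {Opt1, Opt3, Opt4, Opt8}.
Then maximize stipend: best is 44, kept {Opt3}.

Opt3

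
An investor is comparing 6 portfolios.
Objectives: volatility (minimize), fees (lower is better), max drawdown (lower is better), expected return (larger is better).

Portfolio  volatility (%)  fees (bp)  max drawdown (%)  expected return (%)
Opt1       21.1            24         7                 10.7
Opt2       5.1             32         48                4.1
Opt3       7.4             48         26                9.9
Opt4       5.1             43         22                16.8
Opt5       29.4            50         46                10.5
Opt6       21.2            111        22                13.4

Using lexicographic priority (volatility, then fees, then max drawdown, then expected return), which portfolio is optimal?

Opt2

First minimize volatility: best is 5.1, kept {Opt2, Opt4}.
Then minimize fees: best is 32, kept {Opt2}.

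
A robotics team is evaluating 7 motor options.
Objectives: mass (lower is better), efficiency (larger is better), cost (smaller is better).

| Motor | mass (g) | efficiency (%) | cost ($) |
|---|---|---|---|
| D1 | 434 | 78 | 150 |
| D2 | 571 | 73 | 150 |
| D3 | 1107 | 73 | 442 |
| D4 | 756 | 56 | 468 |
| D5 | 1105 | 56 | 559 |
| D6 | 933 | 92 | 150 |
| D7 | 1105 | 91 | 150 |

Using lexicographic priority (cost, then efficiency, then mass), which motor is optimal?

First minimize cost: best is 150, kept {D1, D2, D6, D7}.
Then maximize efficiency: best is 92, kept {D6}.

D6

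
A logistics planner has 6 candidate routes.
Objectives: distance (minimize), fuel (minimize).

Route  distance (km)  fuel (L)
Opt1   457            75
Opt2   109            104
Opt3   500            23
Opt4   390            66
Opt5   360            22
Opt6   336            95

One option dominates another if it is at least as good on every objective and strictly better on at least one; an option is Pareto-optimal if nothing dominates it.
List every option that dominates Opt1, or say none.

Opt4: distance 390≤457, fuel 66≤75 — dominates Opt1.
Opt5: distance 360≤457, fuel 22≤75 — dominates Opt1.
Others (Opt2, Opt3, Opt6) are each worse than Opt1 on at least one objective.

Opt4, Opt5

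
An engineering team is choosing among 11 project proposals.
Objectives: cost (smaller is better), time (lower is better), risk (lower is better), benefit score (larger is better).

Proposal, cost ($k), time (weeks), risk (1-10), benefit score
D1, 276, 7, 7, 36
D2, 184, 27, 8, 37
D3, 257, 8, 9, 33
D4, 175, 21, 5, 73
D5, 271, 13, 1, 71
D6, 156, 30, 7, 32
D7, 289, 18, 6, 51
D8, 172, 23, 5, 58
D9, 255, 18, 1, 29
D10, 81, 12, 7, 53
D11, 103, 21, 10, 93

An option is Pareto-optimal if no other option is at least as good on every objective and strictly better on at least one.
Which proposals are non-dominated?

D1: not dominated (best time).
D2: dominated by D4 (cost 175≤184, time 21≤27, risk 5≤8, benefit score 73≥37).
D3: not dominated.
D4: not dominated.
D5: not dominated.
D6: dominated by D10 (cost 81≤156, time 12≤30, risk 7≤7, benefit score 53≥32).
D7: dominated by D5 (cost 271≤289, time 13≤18, risk 1≤6, benefit score 71≥51).
D8: not dominated.
D9: not dominated.
D10: not dominated (best cost).
D11: not dominated (best benefit score).

D1, D3, D4, D5, D8, D9, D10, D11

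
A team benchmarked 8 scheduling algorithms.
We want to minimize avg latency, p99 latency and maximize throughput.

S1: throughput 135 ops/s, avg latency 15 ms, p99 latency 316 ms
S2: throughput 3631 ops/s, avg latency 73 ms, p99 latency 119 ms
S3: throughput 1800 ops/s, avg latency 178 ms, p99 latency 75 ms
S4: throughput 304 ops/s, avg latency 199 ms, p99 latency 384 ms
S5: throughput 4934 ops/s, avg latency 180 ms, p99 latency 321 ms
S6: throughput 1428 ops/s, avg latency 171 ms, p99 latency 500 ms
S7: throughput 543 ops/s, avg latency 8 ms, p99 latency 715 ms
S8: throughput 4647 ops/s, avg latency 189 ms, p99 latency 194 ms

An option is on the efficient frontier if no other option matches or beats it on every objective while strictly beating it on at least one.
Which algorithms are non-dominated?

S1, S2, S3, S5, S7, S8

S1: not dominated.
S2: not dominated.
S3: not dominated (best p99 latency).
S4: dominated by S2 (throughput 3631≥304, avg latency 73≤199, p99 latency 119≤384).
S5: not dominated (best throughput).
S6: dominated by S2 (throughput 3631≥1428, avg latency 73≤171, p99 latency 119≤500).
S7: not dominated (best avg latency).
S8: not dominated.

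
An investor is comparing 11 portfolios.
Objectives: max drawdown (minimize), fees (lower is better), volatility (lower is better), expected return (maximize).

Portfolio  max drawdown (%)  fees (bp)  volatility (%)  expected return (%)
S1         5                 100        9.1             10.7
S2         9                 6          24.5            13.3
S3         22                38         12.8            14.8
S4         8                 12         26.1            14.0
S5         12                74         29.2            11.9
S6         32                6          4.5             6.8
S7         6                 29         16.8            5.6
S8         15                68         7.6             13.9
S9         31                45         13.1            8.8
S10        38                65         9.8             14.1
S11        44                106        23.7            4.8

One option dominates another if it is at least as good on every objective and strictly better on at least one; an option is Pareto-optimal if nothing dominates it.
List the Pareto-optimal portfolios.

S1: not dominated (best max drawdown).
S2: not dominated.
S3: not dominated (best expected return).
S4: not dominated.
S5: dominated by S2 (max drawdown 9≤12, fees 6≤74, volatility 24.5≤29.2, expected return 13.3≥11.9).
S6: not dominated (best volatility).
S7: not dominated.
S8: not dominated.
S9: dominated by S3 (max drawdown 22≤31, fees 38≤45, volatility 12.8≤13.1, expected return 14.8≥8.8).
S10: not dominated.
S11: dominated by S1 (max drawdown 5≤44, fees 100≤106, volatility 9.1≤23.7, expected return 10.7≥4.8).

S1, S2, S3, S4, S6, S7, S8, S10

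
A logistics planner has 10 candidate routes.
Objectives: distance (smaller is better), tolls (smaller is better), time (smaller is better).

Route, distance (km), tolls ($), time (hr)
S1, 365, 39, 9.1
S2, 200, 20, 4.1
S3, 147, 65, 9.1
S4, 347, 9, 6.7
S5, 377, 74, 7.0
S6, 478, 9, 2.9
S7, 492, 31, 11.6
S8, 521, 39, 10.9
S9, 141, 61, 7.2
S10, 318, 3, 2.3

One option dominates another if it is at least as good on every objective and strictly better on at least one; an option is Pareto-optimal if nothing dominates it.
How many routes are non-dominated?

3

S1: dominated by S2 (distance 200≤365, tolls 20≤39, time 4.1≤9.1).
S2: not dominated.
S3: dominated by S9 (distance 141≤147, tolls 61≤65, time 7.2≤9.1).
S4: dominated by S10 (distance 318≤347, tolls 3≤9, time 2.3≤6.7).
S5: dominated by S2 (distance 200≤377, tolls 20≤74, time 4.1≤7.0).
S6: dominated by S10 (distance 318≤478, tolls 3≤9, time 2.3≤2.9).
S7: dominated by S2 (distance 200≤492, tolls 20≤31, time 4.1≤11.6).
S8: dominated by S1 (distance 365≤521, tolls 39≤39, time 9.1≤10.9).
S9: not dominated (best distance).
S10: not dominated (best tolls).
Pareto-optimal: S2, S9, S10 → 3.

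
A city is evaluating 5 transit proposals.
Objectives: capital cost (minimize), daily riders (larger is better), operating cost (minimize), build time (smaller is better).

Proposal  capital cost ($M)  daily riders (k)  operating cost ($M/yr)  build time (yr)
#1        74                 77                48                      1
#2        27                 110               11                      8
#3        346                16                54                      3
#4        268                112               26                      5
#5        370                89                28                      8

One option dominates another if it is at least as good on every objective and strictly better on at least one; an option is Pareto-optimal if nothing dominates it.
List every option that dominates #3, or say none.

#1

#1: capital cost 74≤346, daily riders 77≥16, operating cost 48≤54, build time 1≤3 — dominates #3.
Others (#2, #4, #5) are each worse than #3 on at least one objective.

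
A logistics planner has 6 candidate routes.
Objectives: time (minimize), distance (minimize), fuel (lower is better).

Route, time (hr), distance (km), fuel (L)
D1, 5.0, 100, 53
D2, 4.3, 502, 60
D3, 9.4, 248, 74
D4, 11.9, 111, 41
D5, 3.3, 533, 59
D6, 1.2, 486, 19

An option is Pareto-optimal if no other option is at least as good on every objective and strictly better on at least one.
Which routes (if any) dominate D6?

none

D1: worse on time (5.0 vs 1.2).
D2: worse on time (4.3 vs 1.2).
D3: worse on time (9.4 vs 1.2).
D4: worse on time (11.9 vs 1.2).
D5: worse on time (3.3 vs 1.2).
No option dominates D6.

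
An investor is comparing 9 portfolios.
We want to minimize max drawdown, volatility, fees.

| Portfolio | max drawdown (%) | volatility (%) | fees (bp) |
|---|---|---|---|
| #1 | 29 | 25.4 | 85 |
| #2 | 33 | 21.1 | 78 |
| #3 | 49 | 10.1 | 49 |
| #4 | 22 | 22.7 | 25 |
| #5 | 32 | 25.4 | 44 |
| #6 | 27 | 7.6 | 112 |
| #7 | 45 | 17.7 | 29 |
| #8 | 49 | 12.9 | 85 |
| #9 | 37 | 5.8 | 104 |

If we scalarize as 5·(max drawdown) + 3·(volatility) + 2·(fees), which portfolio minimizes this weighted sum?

#4

#1: 5·29 + 3·25.4 + 2·85 = 391.2
#2: 5·33 + 3·21.1 + 2·78 = 384.3
#3: 5·49 + 3·10.1 + 2·49 = 373.3
#4: 5·22 + 3·22.7 + 2·25 = 228.1
#5: 5·32 + 3·25.4 + 2·44 = 324.2
#6: 5·27 + 3·7.6 + 2·112 = 381.8
#7: 5·45 + 3·17.7 + 2·29 = 336.1
#8: 5·49 + 3·12.9 + 2·85 = 453.7
#9: 5·37 + 3·5.8 + 2·104 = 410.4
Lowest: #4 at 228.1.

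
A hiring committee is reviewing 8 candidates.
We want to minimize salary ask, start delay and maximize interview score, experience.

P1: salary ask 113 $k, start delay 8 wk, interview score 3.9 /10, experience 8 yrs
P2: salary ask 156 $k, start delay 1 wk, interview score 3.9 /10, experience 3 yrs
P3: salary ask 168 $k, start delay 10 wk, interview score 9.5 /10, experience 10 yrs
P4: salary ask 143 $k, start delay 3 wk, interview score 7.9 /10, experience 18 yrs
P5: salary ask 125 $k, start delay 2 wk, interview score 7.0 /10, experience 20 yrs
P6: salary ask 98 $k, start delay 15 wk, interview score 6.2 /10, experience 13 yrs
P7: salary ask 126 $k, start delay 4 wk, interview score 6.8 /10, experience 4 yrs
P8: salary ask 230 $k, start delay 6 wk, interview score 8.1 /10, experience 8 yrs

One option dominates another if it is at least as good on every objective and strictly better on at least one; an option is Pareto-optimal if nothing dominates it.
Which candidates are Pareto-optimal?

P1: not dominated.
P2: not dominated (best start delay).
P3: not dominated (best interview score).
P4: not dominated.
P5: not dominated (best experience).
P6: not dominated (best salary ask).
P7: dominated by P5 (salary ask 125≤126, start delay 2≤4, interview score 7.0≥6.8, experience 20≥4).
P8: not dominated.

P1, P2, P3, P4, P5, P6, P8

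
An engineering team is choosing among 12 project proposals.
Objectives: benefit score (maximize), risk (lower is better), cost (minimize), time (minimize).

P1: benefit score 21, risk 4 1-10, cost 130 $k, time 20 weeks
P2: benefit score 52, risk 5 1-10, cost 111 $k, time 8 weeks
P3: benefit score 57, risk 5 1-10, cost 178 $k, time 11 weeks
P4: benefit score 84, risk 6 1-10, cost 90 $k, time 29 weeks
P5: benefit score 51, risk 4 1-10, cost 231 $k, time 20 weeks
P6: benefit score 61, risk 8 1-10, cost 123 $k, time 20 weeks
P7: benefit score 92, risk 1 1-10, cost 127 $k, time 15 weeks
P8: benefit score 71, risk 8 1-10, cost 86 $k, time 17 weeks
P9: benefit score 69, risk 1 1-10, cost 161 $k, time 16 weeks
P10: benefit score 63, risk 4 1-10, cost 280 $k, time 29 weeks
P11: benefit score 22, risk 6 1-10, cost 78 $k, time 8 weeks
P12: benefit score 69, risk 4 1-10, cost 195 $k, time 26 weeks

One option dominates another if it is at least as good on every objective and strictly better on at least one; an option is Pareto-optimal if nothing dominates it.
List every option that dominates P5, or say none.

P7, P9

P7: benefit score 92≥51, risk 1≤4, cost 127≤231, time 15≤20 — dominates P5.
P9: benefit score 69≥51, risk 1≤4, cost 161≤231, time 16≤20 — dominates P5.
Others (P1, P2, P3, P4, P6, P8, P10, P11, P12) are each worse than P5 on at least one objective.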